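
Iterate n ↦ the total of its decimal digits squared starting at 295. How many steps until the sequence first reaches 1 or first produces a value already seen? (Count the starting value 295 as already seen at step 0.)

11

295 → 2² + 9² + 5² = 110
110 → 1² + 1² + 0² = 2
2 → 2² = 4
4 → 4² = 16
16 → 1² + 6² = 37
37 → 3² + 7² = 58
58 → 5² + 8² = 89
89 → 8² + 9² = 145
145 → 1² + 4² + 5² = 42
42 → 4² + 2² = 20
20 → 2² + 0² = 4  — 4 repeats.
That took 11 steps.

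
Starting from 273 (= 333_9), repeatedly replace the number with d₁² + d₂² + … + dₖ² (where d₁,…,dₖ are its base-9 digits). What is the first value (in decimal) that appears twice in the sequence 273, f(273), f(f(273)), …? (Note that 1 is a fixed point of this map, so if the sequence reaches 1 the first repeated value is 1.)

1

273 = (3,3,3)_9 → 3² + 3² + 3² = 27
27 = (3,0)_9 → 3² + 0² = 9
9 = (1,0)_9 → 1² + 0² = 1  — reached the fixed point 1.
1 → 1, so 1 is the first repeated value.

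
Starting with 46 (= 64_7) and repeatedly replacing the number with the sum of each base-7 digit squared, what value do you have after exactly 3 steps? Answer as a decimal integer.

10

46 = (6,4)_7 → 6² + 4² = 36 + 16 = 52
52 = (1,0,3)_7 → 1² + 0² + 3² = 1 + 0 + 9 = 10
10 = (1,3)_7 → 1² + 3² = 1 + 9 = 10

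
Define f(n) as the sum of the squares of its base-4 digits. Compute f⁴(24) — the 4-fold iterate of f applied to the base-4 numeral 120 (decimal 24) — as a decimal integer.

1

24 = (1,2,0)_4 → 1² + 2² + 0² = 1 + 4 + 0 = 5
5 = (1,1)_4 → 1² + 1² = 1 + 1 = 2
2 = (2)_4 → 2² = 4
4 = (1,0)_4 → 1² + 0² = 1 + 0 = 1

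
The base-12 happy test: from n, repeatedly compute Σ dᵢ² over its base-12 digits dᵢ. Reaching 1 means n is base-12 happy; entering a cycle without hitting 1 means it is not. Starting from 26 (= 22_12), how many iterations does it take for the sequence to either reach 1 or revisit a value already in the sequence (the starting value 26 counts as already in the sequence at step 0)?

10

26 = (2,2)_12 → 2² + 2² = 4 + 4 = 8
8 = (8)_12 → 8² = 64
64 = (5,4)_12 → 5² + 4² = 25 + 16 = 41
41 = (3,5)_12 → 3² + 5² = 9 + 25 = 34
34 = (2,10)_12 → 2² + 10² = 4 + 100 = 104
104 = (8,8)_12 → 8² + 8² = 64 + 64 = 128
128 = (10,8)_12 → 10² + 8² = 100 + 64 = 164
164 = (1,1,8)_12 → 1² + 1² + 8² = 1 + 1 + 64 = 66
66 = (5,6)_12 → 5² + 6² = 25 + 36 = 61
61 = (5,1)_12 → 5² + 1² = 25 + 1 = 26  — 26 repeats.
That took 10 steps.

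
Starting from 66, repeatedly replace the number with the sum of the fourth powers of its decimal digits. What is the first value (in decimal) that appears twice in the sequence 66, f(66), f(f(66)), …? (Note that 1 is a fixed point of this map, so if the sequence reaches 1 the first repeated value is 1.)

66 → 6⁴ + 6⁴ = 2592
2592 → 2⁴ + 5⁴ + 9⁴ + 2⁴ = 7218
7218 → 7⁴ + 2⁴ + 1⁴ + 8⁴ = 6514
6514 → 6⁴ + 5⁴ + 1⁴ + 4⁴ = 2178
2178 → 2⁴ + 1⁴ + 7⁴ + 8⁴ = 6514  — 6514 already appeared earlier.

6514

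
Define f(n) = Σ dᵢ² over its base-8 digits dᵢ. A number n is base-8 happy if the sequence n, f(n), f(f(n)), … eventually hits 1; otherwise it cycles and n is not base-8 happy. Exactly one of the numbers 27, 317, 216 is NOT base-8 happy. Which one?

317

27: 27 → 18 → 8 → 1  — reaches 1 (base-8 happy)
317: 317 → 90 → 14 → 37 → 41 → 26 → 13 → 26  — repeats 26 (not base-8 happy)
216: 216 → 18 → 8 → 1  — reaches 1 (base-8 happy)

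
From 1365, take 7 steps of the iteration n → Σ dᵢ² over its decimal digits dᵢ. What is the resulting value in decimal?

145

1365 → 1² + 3² + 6² + 5² = 1 + 9 + 36 + 25 = 71
71 → 7² + 1² = 49 + 1 = 50
50 → 5² + 0² = 25 + 0 = 25
25 → 2² + 5² = 4 + 25 = 29
29 → 2² + 9² = 4 + 81 = 85
85 → 8² + 5² = 64 + 25 = 89
89 → 8² + 9² = 64 + 81 = 145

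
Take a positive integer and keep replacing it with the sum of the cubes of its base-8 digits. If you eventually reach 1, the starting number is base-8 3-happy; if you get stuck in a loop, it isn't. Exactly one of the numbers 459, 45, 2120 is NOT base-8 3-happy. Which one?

459: 459 → 371 → 368 → 341 → 258 → 72 → 2 → 8 → 1  — reaches 1 (base-8 3-happy)
45: 45 → 250 → 378 → 476 → 434 → 440 → 559 → 469 → 476  — repeats 476 (not base-8 3-happy)
2120: 2120 → 66 → 9 → 2 → 8 → 1  — reaches 1 (base-8 3-happy)

45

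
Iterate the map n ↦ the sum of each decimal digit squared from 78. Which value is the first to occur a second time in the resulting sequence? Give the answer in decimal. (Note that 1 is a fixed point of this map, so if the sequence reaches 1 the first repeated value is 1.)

78 → 7² + 8² = 49 + 64 = 113
113 → 1² + 1² + 3² = 1 + 1 + 9 = 11
11 → 1² + 1² = 1 + 1 = 2
2 → 2² = 4
4 → 4² = 16
16 → 1² + 6² = 1 + 36 = 37
37 → 3² + 7² = 9 + 49 = 58
58 → 5² + 8² = 25 + 64 = 89
89 → 8² + 9² = 64 + 81 = 145
145 → 1² + 4² + 5² = 1 + 16 + 25 = 42
42 → 4² + 2² = 16 + 4 = 20
20 → 2² + 0² = 4 + 0 = 4  — 4 already appeared earlier.

4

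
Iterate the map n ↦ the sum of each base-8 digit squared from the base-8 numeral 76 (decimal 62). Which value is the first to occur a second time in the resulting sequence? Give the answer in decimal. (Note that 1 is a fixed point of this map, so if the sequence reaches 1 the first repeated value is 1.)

62 = (7,6)_8 → 7² + 6² = 49 + 36 = 85
85 = (1,2,5)_8 → 1² + 2² + 5² = 1 + 4 + 25 = 30
30 = (3,6)_8 → 3² + 6² = 9 + 36 = 45
45 = (5,5)_8 → 5² + 5² = 25 + 25 = 50
50 = (6,2)_8 → 6² + 2² = 36 + 4 = 40
40 = (5,0)_8 → 5² + 0² = 25 + 0 = 25
25 = (3,1)_8 → 3² + 1² = 9 + 1 = 10
10 = (1,2)_8 → 1² + 2² = 1 + 4 = 5
5 = (5)_8 → 5² = 25  — 25 already appeared earlier.

25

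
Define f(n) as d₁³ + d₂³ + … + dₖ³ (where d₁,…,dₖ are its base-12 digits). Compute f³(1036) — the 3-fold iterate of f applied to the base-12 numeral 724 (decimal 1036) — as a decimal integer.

1136

1036 = (7,2,4)_12 → 7³ + 2³ + 4³ = 415
415 = (2,10,7)_12 → 2³ + 10³ + 7³ = 1351
1351 = (9,4,7)_12 → 9³ + 4³ + 7³ = 1136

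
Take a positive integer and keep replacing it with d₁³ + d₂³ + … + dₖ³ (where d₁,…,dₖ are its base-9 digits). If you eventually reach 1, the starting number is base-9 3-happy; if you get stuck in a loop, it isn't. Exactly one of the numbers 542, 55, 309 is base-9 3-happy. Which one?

309

542: 542 → 440 → 664 → 856 → 128 → 134 → 638 → 1198 → 470 → 476 → 980 → 540 → 432 → 152 → 856  — repeats 856 (not base-9 3-happy)
55: 55 → 217 → 225 → 351 → 91 → 3 → 27 → 27  — repeats 27 (not base-9 3-happy)
309: 309 → 397 → 577 → 345 → 99 → 9 → 1  — reaches 1 (base-9 3-happy)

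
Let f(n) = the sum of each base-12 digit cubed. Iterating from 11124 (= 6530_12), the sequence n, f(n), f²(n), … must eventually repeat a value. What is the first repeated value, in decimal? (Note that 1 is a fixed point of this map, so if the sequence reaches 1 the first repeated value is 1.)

1

11124 = (6,5,3,0)_12 → 6³ + 5³ + 3³ + 0³ = 368
368 = (2,6,8)_12 → 2³ + 6³ + 8³ = 736
736 = (5,1,4)_12 → 5³ + 1³ + 4³ = 190
190 = (1,3,10)_12 → 1³ + 3³ + 10³ = 1028
1028 = (7,1,8)_12 → 7³ + 1³ + 8³ = 856
856 = (5,11,4)_12 → 5³ + 11³ + 4³ = 1520
1520 = (10,6,8)_12 → 10³ + 6³ + 8³ = 1728
1728 = (1,0,0,0)_12 → 1³ + 0³ + 0³ + 0³ = 1  — reached the fixed point 1.
1 → 1, so 1 is the first repeated value.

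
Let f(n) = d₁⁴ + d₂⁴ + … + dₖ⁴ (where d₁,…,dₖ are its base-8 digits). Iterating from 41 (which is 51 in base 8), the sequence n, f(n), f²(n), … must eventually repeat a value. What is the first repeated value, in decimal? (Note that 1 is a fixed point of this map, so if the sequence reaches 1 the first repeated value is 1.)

41 = (5,1)_8 → 5⁴ + 1⁴ = 625 + 1 = 626
626 = (1,1,6,2)_8 → 1⁴ + 1⁴ + 6⁴ + 2⁴ = 1 + 1 + 1296 + 16 = 1314
1314 = (2,4,4,2)_8 → 2⁴ + 4⁴ + 4⁴ + 2⁴ = 16 + 256 + 256 + 16 = 544
544 = (1,0,4,0)_8 → 1⁴ + 0⁴ + 4⁴ + 0⁴ = 1 + 0 + 256 + 0 = 257
257 = (4,0,1)_8 → 4⁴ + 0⁴ + 1⁴ = 256 + 0 + 1 = 257  — 257 already appeared earlier.

257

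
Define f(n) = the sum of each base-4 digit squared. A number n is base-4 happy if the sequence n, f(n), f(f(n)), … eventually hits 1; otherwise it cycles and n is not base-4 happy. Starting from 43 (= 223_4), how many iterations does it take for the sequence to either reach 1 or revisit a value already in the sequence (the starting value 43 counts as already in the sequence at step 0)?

43 = (2,2,3)_4 → 2² + 2² + 3² = 17
17 = (1,0,1)_4 → 1² + 0² + 1² = 2
2 = (2)_4 → 2² = 4
4 = (1,0)_4 → 1² + 0² = 1  — reached 1.
That took 4 steps.

4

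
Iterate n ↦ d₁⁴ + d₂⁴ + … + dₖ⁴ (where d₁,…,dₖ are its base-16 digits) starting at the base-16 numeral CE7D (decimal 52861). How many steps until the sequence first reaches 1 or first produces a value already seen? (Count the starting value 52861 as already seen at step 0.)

52861 = (12,14,7,13)_16 → 12⁴ + 14⁴ + 7⁴ + 13⁴ = 20736 + 38416 + 2401 + 28561 = 90114
90114 = (1,6,0,0,2)_16 → 1⁴ + 6⁴ + 0⁴ + 0⁴ + 2⁴ = 1 + 1296 + 0 + 0 + 16 = 1313
1313 = (5,2,1)_16 → 5⁴ + 2⁴ + 1⁴ = 625 + 16 + 1 = 642
642 = (2,8,2)_16 → 2⁴ + 8⁴ + 2⁴ = 16 + 4096 + 16 = 4128
4128 = (1,0,2,0)_16 → 1⁴ + 0⁴ + 2⁴ + 0⁴ = 1 + 0 + 16 + 0 = 17
17 = (1,1)_16 → 1⁴ + 1⁴ = 1 + 1 = 2
2 = (2)_16 → 2⁴ = 16
16 = (1,0)_16 → 1⁴ + 0⁴ = 1 + 0 = 1  — reached 1.
That took 8 steps.

8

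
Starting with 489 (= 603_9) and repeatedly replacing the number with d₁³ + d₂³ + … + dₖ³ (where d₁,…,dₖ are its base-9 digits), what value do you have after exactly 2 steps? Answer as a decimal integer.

489 = (6,0,3)_9 → 6³ + 0³ + 3³ = 243
243 = (3,0,0)_9 → 3³ + 0³ + 0³ = 27

27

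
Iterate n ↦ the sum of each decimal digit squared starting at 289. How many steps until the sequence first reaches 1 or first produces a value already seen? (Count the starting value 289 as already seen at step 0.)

289 → 2² + 8² + 9² = 4 + 64 + 81 = 149
149 → 1² + 4² + 9² = 1 + 16 + 81 = 98
98 → 9² + 8² = 81 + 64 = 145
145 → 1² + 4² + 5² = 1 + 16 + 25 = 42
42 → 4² + 2² = 16 + 4 = 20
20 → 2² + 0² = 4 + 0 = 4
4 → 4² = 16
16 → 1² + 6² = 1 + 36 = 37
37 → 3² + 7² = 9 + 49 = 58
58 → 5² + 8² = 25 + 64 = 89
89 → 8² + 9² = 64 + 81 = 145  — 145 repeats.
That took 11 steps.

11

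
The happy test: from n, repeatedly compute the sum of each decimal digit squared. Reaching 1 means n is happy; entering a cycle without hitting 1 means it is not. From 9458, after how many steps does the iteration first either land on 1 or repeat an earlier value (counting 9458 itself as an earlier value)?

12

9458 → 186
186 → 101
101 → 2
2 → 4
4 → 16
16 → 37
37 → 58
58 → 89
89 → 145
145 → 42
42 → 20
20 → 4  — 4 repeats.
That took 12 steps.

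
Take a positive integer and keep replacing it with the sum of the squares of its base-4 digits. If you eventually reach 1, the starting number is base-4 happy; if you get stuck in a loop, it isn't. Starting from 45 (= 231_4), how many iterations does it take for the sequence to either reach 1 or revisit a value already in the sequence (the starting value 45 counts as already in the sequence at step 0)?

6

45 = (2,3,1)_4 → 2² + 3² + 1² = 14
14 = (3,2)_4 → 3² + 2² = 13
13 = (3,1)_4 → 3² + 1² = 10
10 = (2,2)_4 → 2² + 2² = 8
8 = (2,0)_4 → 2² + 0² = 4
4 = (1,0)_4 → 1² + 0² = 1  — reached 1.
That took 6 steps.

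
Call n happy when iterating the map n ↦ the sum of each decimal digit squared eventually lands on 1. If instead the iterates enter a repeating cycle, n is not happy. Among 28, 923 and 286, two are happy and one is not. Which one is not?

286

28: 28 → 68 → 100 → 1  — reaches 1 (happy)
923: 923 → 94 → 97 → 130 → 10 → 1  — reaches 1 (happy)
286: 286 → 104 → 17 → 50 → 25 → 29 → 85 → 89 → 145 → 42 → 20 → 4 → 16 → 37 → 58 → 89  — repeats 89 (not happy)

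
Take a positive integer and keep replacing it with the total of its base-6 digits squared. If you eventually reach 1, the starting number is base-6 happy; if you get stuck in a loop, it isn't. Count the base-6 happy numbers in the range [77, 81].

77: 77 → 29 → 41 → 26 → 20 → 13 → 5 → 25 → 17 → 29  — not base-6 happy
78: 78 → 5 → 25 → 17 → 29 → 41 → 26 → 20 → 13 → 5  — not base-6 happy
79: 79 → 6 → 1  — base-6 happy
80: 80 → 9 → 10 → 17 → 29 → 41 → 26 → 20 → 13 → 5 → 25 → 17  — not base-6 happy
81: 81 → 14 → 8 → 5 → 25 → 17 → 29 → 41 → 26 → 20 → 13 → 5  — not base-6 happy
base-6 happy: 79

1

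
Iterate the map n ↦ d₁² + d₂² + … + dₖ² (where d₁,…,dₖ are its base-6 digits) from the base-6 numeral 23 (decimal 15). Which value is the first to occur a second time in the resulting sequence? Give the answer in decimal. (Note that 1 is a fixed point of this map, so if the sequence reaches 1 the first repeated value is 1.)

15 = (2,3)_6 → 2² + 3² = 13
13 = (2,1)_6 → 2² + 1² = 5
5 = (5)_6 → 5² = 25
25 = (4,1)_6 → 4² + 1² = 17
17 = (2,5)_6 → 2² + 5² = 29
29 = (4,5)_6 → 4² + 5² = 41
41 = (1,0,5)_6 → 1² + 0² + 5² = 26
26 = (4,2)_6 → 4² + 2² = 20
20 = (3,2)_6 → 3² + 2² = 13  — 13 already appeared earlier.

13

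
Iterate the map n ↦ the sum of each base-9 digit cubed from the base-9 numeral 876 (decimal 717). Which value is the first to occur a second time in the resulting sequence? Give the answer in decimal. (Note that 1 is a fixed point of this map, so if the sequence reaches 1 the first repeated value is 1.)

717 = (8,7,6)_9 → 8³ + 7³ + 6³ = 512 + 343 + 216 = 1071
1071 = (1,4,2,0)_9 → 1³ + 4³ + 2³ + 0³ = 1 + 64 + 8 + 0 = 73
73 = (8,1)_9 → 8³ + 1³ = 512 + 1 = 513
513 = (6,3,0)_9 → 6³ + 3³ + 0³ = 216 + 27 + 0 = 243
243 = (3,0,0)_9 → 3³ + 0³ + 0³ = 27 + 0 + 0 = 27
27 = (3,0)_9 → 3³ + 0³ = 27 + 0 = 27  — 27 already appeared earlier.

27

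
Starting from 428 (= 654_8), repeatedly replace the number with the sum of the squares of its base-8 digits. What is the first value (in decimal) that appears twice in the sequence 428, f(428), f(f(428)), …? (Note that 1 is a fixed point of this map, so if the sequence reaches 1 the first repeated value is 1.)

1

428 = (6,5,4)_8 → 6² + 5² + 4² = 77
77 = (1,1,5)_8 → 1² + 1² + 5² = 27
27 = (3,3)_8 → 3² + 3² = 18
18 = (2,2)_8 → 2² + 2² = 8
8 = (1,0)_8 → 1² + 0² = 1  — reached the fixed point 1.
1 → 1, so 1 is the first repeated value.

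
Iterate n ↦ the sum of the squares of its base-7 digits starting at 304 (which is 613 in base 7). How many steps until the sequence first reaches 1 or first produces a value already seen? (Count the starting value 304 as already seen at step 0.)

304 = (6,1,3)_7 → 6² + 1² + 3² = 46
46 = (6,4)_7 → 6² + 4² = 52
52 = (1,0,3)_7 → 1² + 0² + 3² = 10
10 = (1,3)_7 → 1² + 3² = 10  — 10 repeats.
That took 4 steps.

4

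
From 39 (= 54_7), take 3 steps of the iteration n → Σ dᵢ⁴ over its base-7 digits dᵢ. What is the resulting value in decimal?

39 = (5,4)_7 → 881
881 = (2,3,6,6)_7 → 2689
2689 = (1,0,5,6,1)_7 → 1923

1923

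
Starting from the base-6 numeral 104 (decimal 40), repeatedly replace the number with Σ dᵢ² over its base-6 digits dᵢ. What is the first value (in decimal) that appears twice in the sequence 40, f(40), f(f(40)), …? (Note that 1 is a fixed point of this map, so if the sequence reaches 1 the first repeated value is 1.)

17

40 = (1,0,4)_6 → 1² + 0² + 4² = 17
17 = (2,5)_6 → 2² + 5² = 29
29 = (4,5)_6 → 4² + 5² = 41
41 = (1,0,5)_6 → 1² + 0² + 5² = 26
26 = (4,2)_6 → 4² + 2² = 20
20 = (3,2)_6 → 3² + 2² = 13
13 = (2,1)_6 → 2² + 1² = 5
5 = (5)_6 → 5² = 25
25 = (4,1)_6 → 4² + 1² = 17  — 17 already appeared earlier.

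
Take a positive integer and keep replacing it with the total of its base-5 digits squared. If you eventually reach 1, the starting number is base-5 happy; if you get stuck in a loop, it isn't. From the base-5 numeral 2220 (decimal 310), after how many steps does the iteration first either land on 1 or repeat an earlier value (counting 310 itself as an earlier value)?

6

310 = (2,2,2,0)_5 → 2² + 2² + 2² + 0² = 4 + 4 + 4 + 0 = 12
12 = (2,2)_5 → 2² + 2² = 4 + 4 = 8
8 = (1,3)_5 → 1² + 3² = 1 + 9 = 10
10 = (2,0)_5 → 2² + 0² = 4 + 0 = 4
4 = (4)_5 → 4² = 16
16 = (3,1)_5 → 3² + 1² = 9 + 1 = 10  — 10 repeats.
That took 6 steps.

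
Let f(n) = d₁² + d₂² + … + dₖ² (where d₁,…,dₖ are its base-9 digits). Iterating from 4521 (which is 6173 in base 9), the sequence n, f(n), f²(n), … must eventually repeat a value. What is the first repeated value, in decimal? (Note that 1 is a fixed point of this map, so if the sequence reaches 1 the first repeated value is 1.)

1

4521 = (6,1,7,3)_9 → 95
95 = (1,1,5)_9 → 27
27 = (3,0)_9 → 9
9 = (1,0)_9 → 1  — reached the fixed point 1.
1 → 1, so 1 is the first repeated value.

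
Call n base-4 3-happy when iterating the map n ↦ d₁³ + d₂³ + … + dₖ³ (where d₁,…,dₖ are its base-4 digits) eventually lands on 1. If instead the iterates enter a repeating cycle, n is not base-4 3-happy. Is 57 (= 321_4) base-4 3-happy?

57 = (3,2,1)_4 → 3³ + 2³ + 1³ = 36
36 = (2,1,0)_4 → 2³ + 1³ + 0³ = 9
9 = (2,1)_4 → 2³ + 1³ = 9  — 9 already seen; the sequence cycles without reaching 1.

not base-4 3-happy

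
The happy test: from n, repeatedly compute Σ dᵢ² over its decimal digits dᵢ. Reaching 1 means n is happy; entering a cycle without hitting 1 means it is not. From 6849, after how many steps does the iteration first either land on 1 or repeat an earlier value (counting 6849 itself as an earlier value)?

13

6849 → 6² + 8² + 4² + 9² = 197
197 → 1² + 9² + 7² = 131
131 → 1² + 3² + 1² = 11
11 → 1² + 1² = 2
2 → 2² = 4
4 → 4² = 16
16 → 1² + 6² = 37
37 → 3² + 7² = 58
58 → 5² + 8² = 89
89 → 8² + 9² = 145
145 → 1² + 4² + 5² = 42
42 → 4² + 2² = 20
20 → 2² + 0² = 4  — 4 repeats.
That took 13 steps.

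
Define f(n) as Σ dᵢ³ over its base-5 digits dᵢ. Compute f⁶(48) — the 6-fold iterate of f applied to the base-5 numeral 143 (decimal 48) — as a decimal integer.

48 = (1,4,3)_5 → 1³ + 4³ + 3³ = 1 + 64 + 27 = 92
92 = (3,3,2)_5 → 3³ + 3³ + 2³ = 27 + 27 + 8 = 62
62 = (2,2,2)_5 → 2³ + 2³ + 2³ = 8 + 8 + 8 = 24
24 = (4,4)_5 → 4³ + 4³ = 64 + 64 = 128
128 = (1,0,0,3)_5 → 1³ + 0³ + 0³ + 3³ = 1 + 0 + 0 + 27 = 28
28 = (1,0,3)_5 → 1³ + 0³ + 3³ = 1 + 0 + 27 = 28

28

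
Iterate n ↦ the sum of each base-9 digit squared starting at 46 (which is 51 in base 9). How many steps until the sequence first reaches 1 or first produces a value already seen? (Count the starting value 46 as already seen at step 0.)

4

46 = (5,1)_9 → 5² + 1² = 26
26 = (2,8)_9 → 2² + 8² = 68
68 = (7,5)_9 → 7² + 5² = 74
74 = (8,2)_9 → 8² + 2² = 68  — 68 repeats.
That took 4 steps.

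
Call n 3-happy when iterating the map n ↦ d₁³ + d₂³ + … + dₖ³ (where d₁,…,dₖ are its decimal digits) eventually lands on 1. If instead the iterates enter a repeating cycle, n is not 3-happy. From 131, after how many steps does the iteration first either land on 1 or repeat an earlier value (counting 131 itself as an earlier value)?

5

131 → 29
29 → 737
737 → 713
713 → 371
371 → 371  — 371 repeats.
That took 5 steps.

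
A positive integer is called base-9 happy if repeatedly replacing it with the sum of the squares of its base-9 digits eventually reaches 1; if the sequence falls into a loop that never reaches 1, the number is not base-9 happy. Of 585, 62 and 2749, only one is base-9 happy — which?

2749

585: 585 → 53 → 89 → 65 → 53  — repeats 53 (not base-9 happy)
62: 62 → 100 → 6 → 36 → 16 → 50 → 50  — repeats 50 (not base-9 happy)
2749: 2749 → 125 → 81 → 1  — reaches 1 (base-9 happy)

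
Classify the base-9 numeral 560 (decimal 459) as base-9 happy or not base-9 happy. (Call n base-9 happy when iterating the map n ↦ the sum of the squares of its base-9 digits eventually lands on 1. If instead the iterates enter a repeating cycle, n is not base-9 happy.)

not base-9 happy

459 = (5,6,0)_9 → 5² + 6² + 0² = 25 + 36 + 0 = 61
61 = (6,7)_9 → 6² + 7² = 36 + 49 = 85
85 = (1,0,4)_9 → 1² + 0² + 4² = 1 + 0 + 16 = 17
17 = (1,8)_9 → 1² + 8² = 1 + 64 = 65
65 = (7,2)_9 → 7² + 2² = 49 + 4 = 53
53 = (5,8)_9 → 5² + 8² = 25 + 64 = 89
89 = (1,0,8)_9 → 1² + 0² + 8² = 1 + 0 + 64 = 65  — 65 already seen; the sequence cycles without reaching 1.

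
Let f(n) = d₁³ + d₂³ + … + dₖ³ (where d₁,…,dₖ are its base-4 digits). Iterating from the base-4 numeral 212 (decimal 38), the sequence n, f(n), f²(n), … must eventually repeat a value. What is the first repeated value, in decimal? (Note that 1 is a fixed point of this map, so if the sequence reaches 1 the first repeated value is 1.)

8

38 = (2,1,2)_4 → 2³ + 1³ + 2³ = 8 + 1 + 8 = 17
17 = (1,0,1)_4 → 1³ + 0³ + 1³ = 1 + 0 + 1 = 2
2 = (2)_4 → 2³ = 8
8 = (2,0)_4 → 2³ + 0³ = 8 + 0 = 8  — 8 already appeared earlier.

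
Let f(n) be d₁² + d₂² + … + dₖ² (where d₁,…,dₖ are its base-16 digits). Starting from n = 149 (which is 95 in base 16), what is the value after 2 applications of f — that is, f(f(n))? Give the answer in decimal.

136

149 = (9,5)_16 → 9² + 5² = 106
106 = (6,10)_16 → 6² + 10² = 136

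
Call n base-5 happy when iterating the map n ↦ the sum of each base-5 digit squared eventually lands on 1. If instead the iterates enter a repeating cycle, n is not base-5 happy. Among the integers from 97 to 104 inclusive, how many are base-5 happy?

97: 97 → 29 → 17 → 13 → 13  — not base-5 happy
98: 98 → 34 → 18 → 18  — not base-5 happy
99: 99 → 41 → 11 → 5 → 1  — base-5 happy
100: 100 → 16 → 10 → 4 → 16  — not base-5 happy
101: 101 → 17 → 13 → 13  — not base-5 happy
102: 102 → 20 → 16 → 10 → 4 → 16  — not base-5 happy
103: 103 → 25 → 1  — base-5 happy
104: 104 → 32 → 6 → 2 → 4 → 16 → 10 → 4  — not base-5 happy
base-5 happy: 99, 103

2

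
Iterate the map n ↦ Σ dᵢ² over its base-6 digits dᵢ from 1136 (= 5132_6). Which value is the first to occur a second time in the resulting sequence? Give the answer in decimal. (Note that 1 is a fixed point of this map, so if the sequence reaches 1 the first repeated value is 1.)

1136 = (5,1,3,2)_6 → 5² + 1² + 3² + 2² = 39
39 = (1,0,3)_6 → 1² + 0² + 3² = 10
10 = (1,4)_6 → 1² + 4² = 17
17 = (2,5)_6 → 2² + 5² = 29
29 = (4,5)_6 → 4² + 5² = 41
41 = (1,0,5)_6 → 1² + 0² + 5² = 26
26 = (4,2)_6 → 4² + 2² = 20
20 = (3,2)_6 → 3² + 2² = 13
13 = (2,1)_6 → 2² + 1² = 5
5 = (5)_6 → 5² = 25
25 = (4,1)_6 → 4² + 1² = 17  — 17 already appeared earlier.

17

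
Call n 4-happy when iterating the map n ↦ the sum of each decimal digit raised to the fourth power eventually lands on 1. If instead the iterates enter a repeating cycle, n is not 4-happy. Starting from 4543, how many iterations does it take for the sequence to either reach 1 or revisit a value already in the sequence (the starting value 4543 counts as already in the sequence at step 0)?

6

4543 → 1218
1218 → 4114
4114 → 514
514 → 882
882 → 8208
8208 → 8208  — 8208 repeats.
That took 6 steps.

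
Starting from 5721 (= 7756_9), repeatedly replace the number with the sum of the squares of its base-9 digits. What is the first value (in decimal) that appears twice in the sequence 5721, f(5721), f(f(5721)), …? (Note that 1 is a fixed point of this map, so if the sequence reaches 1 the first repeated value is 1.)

1

5721 = (7,7,5,6)_9 → 7² + 7² + 5² + 6² = 49 + 49 + 25 + 36 = 159
159 = (1,8,6)_9 → 1² + 8² + 6² = 1 + 64 + 36 = 101
101 = (1,2,2)_9 → 1² + 2² + 2² = 1 + 4 + 4 = 9
9 = (1,0)_9 → 1² + 0² = 1 + 0 = 1  — reached the fixed point 1.
1 → 1, so 1 is the first repeated value.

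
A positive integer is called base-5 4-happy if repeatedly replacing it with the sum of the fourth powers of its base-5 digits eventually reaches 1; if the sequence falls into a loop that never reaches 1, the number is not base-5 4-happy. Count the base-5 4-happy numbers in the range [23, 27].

23: 23 → 337 → 129 → 257 → 33 → 83 → 163 → 99 → 593 → 499 → 849 → 595 → 593  — not base-5 4-happy
24: 24 → 512 → 288 → 114 → 528 → 338 → 194 → 354 → 528  — not base-5 4-happy
25: 25 → 1  — base-5 4-happy
26: 26 → 2 → 16 → 82 → 98 → 418 → 244 → 594 → 674 → 514 → 528 → 338 → 194 → 354 → 528  — not base-5 4-happy
27: 27 → 17 → 97 → 353 → 353  — not base-5 4-happy
base-5 4-happy: 25

1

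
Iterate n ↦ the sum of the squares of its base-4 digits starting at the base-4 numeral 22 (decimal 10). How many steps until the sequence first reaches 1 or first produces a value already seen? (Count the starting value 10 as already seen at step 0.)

3

10 = (2,2)_4 → 8
8 = (2,0)_4 → 4
4 = (1,0)_4 → 1  — reached 1.
That took 3 steps.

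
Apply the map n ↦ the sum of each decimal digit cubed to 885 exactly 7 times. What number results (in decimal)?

684

885 → 1149
1149 → 795
795 → 1197
1197 → 1074
1074 → 408
408 → 576
576 → 684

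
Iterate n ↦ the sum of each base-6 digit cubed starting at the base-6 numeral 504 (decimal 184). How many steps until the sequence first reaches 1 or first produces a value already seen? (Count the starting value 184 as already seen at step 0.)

9

184 = (5,0,4)_6 → 189
189 = (5,1,3)_6 → 153
153 = (4,1,3)_6 → 92
92 = (2,3,2)_6 → 43
43 = (1,1,1)_6 → 3
3 = (3)_6 → 27
27 = (4,3)_6 → 91
91 = (2,3,1)_6 → 36
36 = (1,0,0)_6 → 1  — reached 1.
That took 9 steps.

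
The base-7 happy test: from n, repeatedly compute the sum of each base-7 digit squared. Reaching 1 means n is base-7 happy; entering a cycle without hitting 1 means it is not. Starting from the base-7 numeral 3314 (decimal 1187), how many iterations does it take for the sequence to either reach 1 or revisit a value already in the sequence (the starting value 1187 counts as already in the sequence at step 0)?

3

1187 = (3,3,1,4)_7 → 3² + 3² + 1² + 4² = 9 + 9 + 1 + 16 = 35
35 = (5,0)_7 → 5² + 0² = 25 + 0 = 25
25 = (3,4)_7 → 3² + 4² = 9 + 16 = 25  — 25 repeats.
That took 3 steps.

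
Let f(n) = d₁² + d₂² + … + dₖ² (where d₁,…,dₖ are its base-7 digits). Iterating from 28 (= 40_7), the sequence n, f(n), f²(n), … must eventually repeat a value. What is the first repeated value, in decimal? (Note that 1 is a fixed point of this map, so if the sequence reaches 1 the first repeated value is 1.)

16

28 = (4,0)_7 → 4² + 0² = 16 + 0 = 16
16 = (2,2)_7 → 2² + 2² = 4 + 4 = 8
8 = (1,1)_7 → 1² + 1² = 1 + 1 = 2
2 = (2)_7 → 2² = 4
4 = (4)_7 → 4² = 16  — 16 already appeared earlier.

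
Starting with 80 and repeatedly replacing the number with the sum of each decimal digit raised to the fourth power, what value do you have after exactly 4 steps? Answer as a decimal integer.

9219

80 → 4096
4096 → 8113
8113 → 4179
4179 → 9219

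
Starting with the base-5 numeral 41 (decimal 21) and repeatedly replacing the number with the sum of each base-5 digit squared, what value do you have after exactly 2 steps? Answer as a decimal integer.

13

21 = (4,1)_5 → 4² + 1² = 16 + 1 = 17
17 = (3,2)_5 → 3² + 2² = 9 + 4 = 13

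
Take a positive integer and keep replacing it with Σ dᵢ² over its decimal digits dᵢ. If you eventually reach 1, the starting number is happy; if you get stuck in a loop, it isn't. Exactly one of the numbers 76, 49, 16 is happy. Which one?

76: 76 → 85 → 89 → 145 → 42 → 20 → 4 → 16 → 37 → 58 → 89  — repeats 89 (not happy)
49: 49 → 97 → 130 → 10 → 1  — reaches 1 (happy)
16: 16 → 37 → 58 → 89 → 145 → 42 → 20 → 4 → 16  — repeats 16 (not happy)

49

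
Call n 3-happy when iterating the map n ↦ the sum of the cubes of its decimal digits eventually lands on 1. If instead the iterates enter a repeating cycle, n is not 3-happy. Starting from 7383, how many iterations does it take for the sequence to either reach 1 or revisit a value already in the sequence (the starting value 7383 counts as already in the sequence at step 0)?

6

7383 → 7³ + 3³ + 8³ + 3³ = 909
909 → 9³ + 0³ + 9³ = 1458
1458 → 1³ + 4³ + 5³ + 8³ = 702
702 → 7³ + 0³ + 2³ = 351
351 → 3³ + 5³ + 1³ = 153
153 → 1³ + 5³ + 3³ = 153  — 153 repeats.
That took 6 steps.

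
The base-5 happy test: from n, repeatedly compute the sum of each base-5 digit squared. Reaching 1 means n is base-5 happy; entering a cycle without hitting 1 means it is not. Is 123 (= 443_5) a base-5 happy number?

base-5 happy

123 = (4,4,3)_5 → 41
41 = (1,3,1)_5 → 11
11 = (2,1)_5 → 5
5 = (1,0)_5 → 1  — reached 1.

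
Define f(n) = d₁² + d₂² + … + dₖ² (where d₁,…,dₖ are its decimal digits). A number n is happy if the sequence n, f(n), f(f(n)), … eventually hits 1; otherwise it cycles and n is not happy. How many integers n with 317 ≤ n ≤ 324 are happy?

2

317: 317 → 59 → 106 → 37 → 58 → 89 → 145 → 42 → 20 → 4 → 16 → 37  — not happy
318: 318 → 74 → 65 → 61 → 37 → 58 → 89 → 145 → 42 → 20 → 4 → 16 → 37  — not happy
319: 319 → 91 → 82 → 68 → 100 → 1  — happy
320: 320 → 13 → 10 → 1  — happy
321: 321 → 14 → 17 → 50 → 25 → 29 → 85 → 89 → 145 → 42 → 20 → 4 → 16 → 37 → 58 → 89  — not happy
322: 322 → 17 → 50 → 25 → 29 → 85 → 89 → 145 → 42 → 20 → 4 → 16 → 37 → 58 → 89  — not happy
323: 323 → 22 → 8 → 64 → 52 → 29 → 85 → 89 → 145 → 42 → 20 → 4 → 16 → 37 → 58 → 89  — not happy
324: 324 → 29 → 85 → 89 → 145 → 42 → 20 → 4 → 16 → 37 → 58 → 89  — not happy
happy: 319, 320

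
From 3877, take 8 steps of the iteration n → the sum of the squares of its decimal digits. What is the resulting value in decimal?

89

3877 → 3² + 8² + 7² + 7² = 171
171 → 1² + 7² + 1² = 51
51 → 5² + 1² = 26
26 → 2² + 6² = 40
40 → 4² + 0² = 16
16 → 1² + 6² = 37
37 → 3² + 7² = 58
58 → 5² + 8² = 89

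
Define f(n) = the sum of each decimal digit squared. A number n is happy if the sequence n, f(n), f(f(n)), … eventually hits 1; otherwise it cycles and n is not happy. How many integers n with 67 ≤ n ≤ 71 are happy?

2

67: 67 → 85 → 89 → 145 → 42 → 20 → 4 → 16 → 37 → 58 → 89  — not happy
68: 68 → 100 → 1  — happy
69: 69 → 117 → 51 → 26 → 40 → 16 → 37 → 58 → 89 → 145 → 42 → 20 → 4 → 16  — not happy
70: 70 → 49 → 97 → 130 → 10 → 1  — happy
71: 71 → 50 → 25 → 29 → 85 → 89 → 145 → 42 → 20 → 4 → 16 → 37 → 58 → 89  — not happy
happy: 68, 70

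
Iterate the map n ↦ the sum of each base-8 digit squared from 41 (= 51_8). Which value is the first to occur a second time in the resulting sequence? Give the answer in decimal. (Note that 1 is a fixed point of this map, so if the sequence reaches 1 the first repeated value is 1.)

41 = (5,1)_8 → 5² + 1² = 26
26 = (3,2)_8 → 3² + 2² = 13
13 = (1,5)_8 → 1² + 5² = 26  — 26 already appeared earlier.

26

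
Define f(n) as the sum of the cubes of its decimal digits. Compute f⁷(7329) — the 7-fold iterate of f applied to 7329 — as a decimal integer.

432

7329 → 1107
1107 → 345
345 → 216
216 → 225
225 → 141
141 → 66
66 → 432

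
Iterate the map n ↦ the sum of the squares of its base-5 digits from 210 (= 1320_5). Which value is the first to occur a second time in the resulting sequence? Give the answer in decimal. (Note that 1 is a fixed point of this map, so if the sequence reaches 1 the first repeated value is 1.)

210 = (1,3,2,0)_5 → 14
14 = (2,4)_5 → 20
20 = (4,0)_5 → 16
16 = (3,1)_5 → 10
10 = (2,0)_5 → 4
4 = (4)_5 → 16  — 16 already appeared earlier.

16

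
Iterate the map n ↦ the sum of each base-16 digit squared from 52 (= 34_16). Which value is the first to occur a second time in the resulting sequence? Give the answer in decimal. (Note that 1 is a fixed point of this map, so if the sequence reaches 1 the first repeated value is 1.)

52 = (3,4)_16 → 3² + 4² = 9 + 16 = 25
25 = (1,9)_16 → 1² + 9² = 1 + 81 = 82
82 = (5,2)_16 → 5² + 2² = 25 + 4 = 29
29 = (1,13)_16 → 1² + 13² = 1 + 169 = 170
170 = (10,10)_16 → 10² + 10² = 100 + 100 = 200
200 = (12,8)_16 → 12² + 8² = 144 + 64 = 208
208 = (13,0)_16 → 13² + 0² = 169 + 0 = 169
169 = (10,9)_16 → 10² + 9² = 100 + 81 = 181
181 = (11,5)_16 → 11² + 5² = 121 + 25 = 146
146 = (9,2)_16 → 9² + 2² = 81 + 4 = 85
85 = (5,5)_16 → 5² + 5² = 25 + 25 = 50
50 = (3,2)_16 → 3² + 2² = 9 + 4 = 13
13 = (13)_16 → 13² = 169  — 169 already appeared earlier.

169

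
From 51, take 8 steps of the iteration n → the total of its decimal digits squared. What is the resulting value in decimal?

42

51 → 5² + 1² = 25 + 1 = 26
26 → 2² + 6² = 4 + 36 = 40
40 → 4² + 0² = 16 + 0 = 16
16 → 1² + 6² = 1 + 36 = 37
37 → 3² + 7² = 9 + 49 = 58
58 → 5² + 8² = 25 + 64 = 89
89 → 8² + 9² = 64 + 81 = 145
145 → 1² + 4² + 5² = 1 + 16 + 25 = 42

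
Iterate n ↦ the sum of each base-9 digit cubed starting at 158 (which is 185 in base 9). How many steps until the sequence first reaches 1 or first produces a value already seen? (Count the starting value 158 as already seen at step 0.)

158 = (1,8,5)_9 → 1³ + 8³ + 5³ = 1 + 512 + 125 = 638
638 = (7,7,8)_9 → 7³ + 7³ + 8³ = 343 + 343 + 512 = 1198
1198 = (1,5,7,1)_9 → 1³ + 5³ + 7³ + 1³ = 1 + 125 + 343 + 1 = 470
470 = (5,7,2)_9 → 5³ + 7³ + 2³ = 125 + 343 + 8 = 476
476 = (5,7,8)_9 → 5³ + 7³ + 8³ = 125 + 343 + 512 = 980
980 = (1,3,0,8)_9 → 1³ + 3³ + 0³ + 8³ = 1 + 27 + 0 + 512 = 540
540 = (6,6,0)_9 → 6³ + 6³ + 0³ = 216 + 216 + 0 = 432
432 = (5,3,0)_9 → 5³ + 3³ + 0³ = 125 + 27 + 0 = 152
152 = (1,7,8)_9 → 1³ + 7³ + 8³ = 1 + 343 + 512 = 856
856 = (1,1,5,1)_9 → 1³ + 1³ + 5³ + 1³ = 1 + 1 + 125 + 1 = 128
128 = (1,5,2)_9 → 1³ + 5³ + 2³ = 1 + 125 + 8 = 134
134 = (1,5,8)_9 → 1³ + 5³ + 8³ = 1 + 125 + 512 = 638  — 638 repeats.
That took 12 steps.

12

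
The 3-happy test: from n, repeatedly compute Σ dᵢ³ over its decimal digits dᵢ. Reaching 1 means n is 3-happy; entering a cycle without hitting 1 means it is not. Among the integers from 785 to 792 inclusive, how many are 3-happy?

785: 785 → 980 → 1241 → 74 → 407 → 407  (repeats 407)
786: 786 → 1071 → 345 → 216 → 225 → 141 → 66 → 432 → 99 → 1458 → 702 → 351 → 153 → 153  (repeats 153)
787: 787 → 1198 → 1243 → 100 → 1  (reaches 1)
788: 788 → 1367 → 587 → 980 → 1241 → 74 → 407 → 407  (repeats 407)
789: 789 → 1584 → 702 → 351 → 153 → 153  (repeats 153)
790: 790 → 1072 → 352 → 160 → 217 → 352  (repeats 352)
791: 791 → 1073 → 371 → 371  (repeats 371)
792: 792 → 1080 → 513 → 153 → 153  (repeats 153)
3-happy: 787

1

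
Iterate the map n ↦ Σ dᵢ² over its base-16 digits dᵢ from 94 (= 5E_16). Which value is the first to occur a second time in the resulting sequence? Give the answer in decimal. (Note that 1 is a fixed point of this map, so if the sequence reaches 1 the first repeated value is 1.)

94 = (5,14)_16 → 5² + 14² = 221
221 = (13,13)_16 → 13² + 13² = 338
338 = (1,5,2)_16 → 1² + 5² + 2² = 30
30 = (1,14)_16 → 1² + 14² = 197
197 = (12,5)_16 → 12² + 5² = 169
169 = (10,9)_16 → 10² + 9² = 181
181 = (11,5)_16 → 11² + 5² = 146
146 = (9,2)_16 → 9² + 2² = 85
85 = (5,5)_16 → 5² + 5² = 50
50 = (3,2)_16 → 3² + 2² = 13
13 = (13)_16 → 13² = 169  — 169 already appeared earlier.

169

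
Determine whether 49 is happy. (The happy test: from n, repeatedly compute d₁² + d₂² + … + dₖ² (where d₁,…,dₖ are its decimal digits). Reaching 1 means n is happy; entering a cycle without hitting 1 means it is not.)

49 → 4² + 9² = 97
97 → 9² + 7² = 130
130 → 1² + 3² + 0² = 10
10 → 1² + 0² = 1  — reached 1.

happy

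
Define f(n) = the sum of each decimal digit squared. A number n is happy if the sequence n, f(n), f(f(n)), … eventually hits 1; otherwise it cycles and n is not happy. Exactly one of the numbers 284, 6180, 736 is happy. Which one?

736

284: 284 → 84 → 80 → 64 → 52 → 29 → 85 → 89 → 145 → 42 → 20 → 4 → 16 → 37 → 58 → 89  — repeats 89 (not happy)
6180: 6180 → 101 → 2 → 4 → 16 → 37 → 58 → 89 → 145 → 42 → 20 → 4  — repeats 4 (not happy)
736: 736 → 94 → 97 → 130 → 10 → 1  — reaches 1 (happy)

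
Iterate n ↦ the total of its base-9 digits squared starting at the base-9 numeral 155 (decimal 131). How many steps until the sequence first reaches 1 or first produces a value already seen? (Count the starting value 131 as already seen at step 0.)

131 = (1,5,5)_9 → 1² + 5² + 5² = 51
51 = (5,6)_9 → 5² + 6² = 61
61 = (6,7)_9 → 6² + 7² = 85
85 = (1,0,4)_9 → 1² + 0² + 4² = 17
17 = (1,8)_9 → 1² + 8² = 65
65 = (7,2)_9 → 7² + 2² = 53
53 = (5,8)_9 → 5² + 8² = 89
89 = (1,0,8)_9 → 1² + 0² + 8² = 65  — 65 repeats.
That took 8 steps.

8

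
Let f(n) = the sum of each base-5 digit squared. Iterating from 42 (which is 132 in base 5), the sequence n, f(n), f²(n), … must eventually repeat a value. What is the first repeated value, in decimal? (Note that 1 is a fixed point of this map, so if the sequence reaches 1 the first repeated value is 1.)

16

42 = (1,3,2)_5 → 14
14 = (2,4)_5 → 20
20 = (4,0)_5 → 16
16 = (3,1)_5 → 10
10 = (2,0)_5 → 4
4 = (4)_5 → 16  — 16 already appeared earlier.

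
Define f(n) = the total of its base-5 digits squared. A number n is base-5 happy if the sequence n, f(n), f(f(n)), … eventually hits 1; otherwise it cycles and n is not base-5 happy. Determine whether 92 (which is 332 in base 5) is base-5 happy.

92 = (3,3,2)_5 → 3² + 3² + 2² = 22
22 = (4,2)_5 → 4² + 2² = 20
20 = (4,0)_5 → 4² + 0² = 16
16 = (3,1)_5 → 3² + 1² = 10
10 = (2,0)_5 → 2² + 0² = 4
4 = (4)_5 → 4² = 16  — 16 already seen; the sequence cycles without reaching 1.

not base-5 happy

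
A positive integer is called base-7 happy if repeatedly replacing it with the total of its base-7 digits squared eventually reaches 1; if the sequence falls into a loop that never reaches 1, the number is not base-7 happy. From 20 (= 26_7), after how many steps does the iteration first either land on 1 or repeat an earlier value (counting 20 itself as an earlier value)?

20 = (2,6)_7 → 2² + 6² = 4 + 36 = 40
40 = (5,5)_7 → 5² + 5² = 25 + 25 = 50
50 = (1,0,1)_7 → 1² + 0² + 1² = 1 + 0 + 1 = 2
2 = (2)_7 → 2² = 4
4 = (4)_7 → 4² = 16
16 = (2,2)_7 → 2² + 2² = 4 + 4 = 8
8 = (1,1)_7 → 1² + 1² = 1 + 1 = 2  — 2 repeats.
That took 7 steps.

7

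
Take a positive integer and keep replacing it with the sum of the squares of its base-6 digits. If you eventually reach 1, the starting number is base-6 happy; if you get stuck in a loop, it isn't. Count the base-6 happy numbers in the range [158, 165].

158: 158 → 24 → 16 → 20 → 13 → 5 → 25 → 17 → 29 → 41 → 26 → 20  (repeats 20)
159: 159 → 29 → 41 → 26 → 20 → 13 → 5 → 25 → 17 → 29  (repeats 29)
160: 160 → 36 → 1  (reaches 1)
161: 161 → 45 → 11 → 26 → 20 → 13 → 5 → 25 → 17 → 29 → 41 → 26  (repeats 26)
162: 162 → 25 → 17 → 29 → 41 → 26 → 20 → 13 → 5 → 25  (repeats 25)
163: 163 → 26 → 20 → 13 → 5 → 25 → 17 → 29 → 41 → 26  (repeats 26)
164: 164 → 29 → 41 → 26 → 20 → 13 → 5 → 25 → 17 → 29  (repeats 29)
165: 165 → 34 → 41 → 26 → 20 → 13 → 5 → 25 → 17 → 29 → 41  (repeats 41)
base-6 happy: 160

1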